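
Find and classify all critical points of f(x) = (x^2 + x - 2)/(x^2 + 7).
f'(x) = (-x^2 + 18*x + 7)/(x^4 + 14*x^2 + 49)

Solve f'(x) = 0:
  f'(x) = -(x^2 - 18*x - 7)/(x^2 + 7)^2; the denominator is positive wherever f is defined, so f'(x) = 0 ⇔ -x^2 + 18*x + 7 = 0.
  x^2 - 18*x - 7 = 0 has no rational roots; quadratic formula: x = (18 ± √352)/2.
  ⇒ x = 9 - 2*sqrt(22) ≈ -0.3808, 9 + 2*sqrt(22) ≈ 18.3808

f''(x) = 2*(x^3 - 27*x^2 - 21*x + 63)/(x^6 + 21*x^4 + 147*x^2 + 343)
Second-derivative test at each critical point:
  f''(-0.3808) = 0.3675 > 0 → local minimum
  f''(18.3808) = -1.578e-04 < 0 → local maximum

Critical points: x = 9 - 2*sqrt(22) ≈ -0.3808 (local minimum); x = 9 + 2*sqrt(22) ≈ 18.3808 (local maximum)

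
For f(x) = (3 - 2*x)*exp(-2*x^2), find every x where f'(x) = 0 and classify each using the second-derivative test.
f'(x) = 2*(2*x*(2*x - 3) - 1)*exp(-2*x^2)

Solve f'(x) = 0:
  f'(x) = (8*x^2 - 12*x - 2)·exp(-2*x^2) and exp(-2*x^2) > 0 for every x, so f'(x) = 0 ⇔ 8*x^2 - 12*x - 2 = 0.
  Factor: 8*x^2 - 12*x - 2 = 2*(4*x^2 - 6*x - 1); 4*x^2 - 6*x - 1 = 0 has no rational roots; quadratic formula: x = (6 ± √52)/8.
  ⇒ x = 3/4 - sqrt(13)/4 ≈ -0.1514, 3/4 + sqrt(13)/4 ≈ 1.6514

f''(x) = 4*(4*x^2*(3 - 2*x) + 6*x - 3)*exp(-2*x^2)
Second-derivative test at each critical point:
  f''(-0.1514) = -13.7761 < 0 → local maximum
  f''(1.6514) = 0.0617 > 0 → local minimum

Critical points: x = 3/4 - sqrt(13)/4 ≈ -0.1514 (local maximum); x = 3/4 + sqrt(13)/4 ≈ 1.6514 (local minimum)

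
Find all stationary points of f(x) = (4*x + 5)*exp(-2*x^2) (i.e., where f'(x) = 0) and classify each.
f'(x) = 4*(-x*(4*x + 5) + 1)*exp(-2*x^2)

Solve f'(x) = 0:
  f'(x) = (-16*x^2 - 20*x + 4)·exp(-2*x^2) and exp(-2*x^2) > 0 for every x, so f'(x) = 0 ⇔ -16*x^2 - 20*x + 4 = 0.
  Factor: -16*x^2 - 20*x + 4 = -4*(4*x^2 + 5*x - 1); 4*x^2 + 5*x - 1 = 0 has no rational roots; quadratic formula: x = (-5 ± √41)/8.
  ⇒ x = -sqrt(41)/8 - 5/8 ≈ -1.4254, -5/8 + sqrt(41)/8 ≈ 0.1754

f''(x) = 4*(4*x^2*(4*x + 5) - 12*x - 5)*exp(-2*x^2)
Second-derivative test at each critical point:
  f''(-1.4254) = 0.4403 > 0 → local minimum
  f''(0.1754) = -24.0842 < 0 → local maximum

Critical points: x = -sqrt(41)/8 - 5/8 ≈ -1.4254 (local minimum); x = -5/8 + sqrt(41)/8 ≈ 0.1754 (local maximum)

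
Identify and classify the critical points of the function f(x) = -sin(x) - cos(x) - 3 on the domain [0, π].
f'(x) = sin(x) - cos(x)

Solve f'(x) = 0 on [0, π]:
  f'(x) = 0 ⇔ -cos(x) = -sin(x) ⇔ tan(x) = 1, i.e. x = arctan(1) + nπ; keep the solutions lying in [0, π].
  ⇒ x = pi/4 ≈ 0.7854

f''(x) = sin(x) + cos(x)
Second-derivative test at each critical point:
  f''(0.7854) = 1.4142 > 0 → local minimum

Critical points: x = pi/4 ≈ 0.7854 (local minimum)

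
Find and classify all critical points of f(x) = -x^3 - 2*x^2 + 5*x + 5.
f'(x) = -3*x^2 - 4*x + 5

Solve f'(x) = 0:
  3*x^2 + 4*x - 5 = 0 has no rational roots; quadratic formula: x = (-4 ± √76)/6.
  ⇒ x = -sqrt(19)/3 - 2/3 ≈ -2.1196, -2/3 + sqrt(19)/3 ≈ 0.7863

f''(x) = -6*x - 4
Second-derivative test at each critical point:
  f''(-2.1196) = 8.7178 > 0 → local minimum
  f''(0.7863) = -8.7178 < 0 → local maximum

Critical points: x = -sqrt(19)/3 - 2/3 ≈ -2.1196 (local minimum); x = -2/3 + sqrt(19)/3 ≈ 0.7863 (local maximum)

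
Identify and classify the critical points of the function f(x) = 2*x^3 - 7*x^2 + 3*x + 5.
f'(x) = 6*x^2 - 14*x + 3

Solve f'(x) = 0:
  6*x^2 - 14*x + 3 = 0 has no rational roots; quadratic formula: x = (14 ± √124)/12.
  ⇒ x = 7/6 - sqrt(31)/6 ≈ 0.2387, sqrt(31)/6 + 7/6 ≈ 2.0946

f''(x) = 12*x - 14
Second-derivative test at each critical point:
  f''(0.2387) = -11.1355 < 0 → local maximum
  f''(2.0946) = 11.1355 > 0 → local minimum

Critical points: x = 7/6 - sqrt(31)/6 ≈ 0.2387 (local maximum); x = sqrt(31)/6 + 7/6 ≈ 2.0946 (local minimum)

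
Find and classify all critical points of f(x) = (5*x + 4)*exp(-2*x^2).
f'(x) = (-4*x*(5*x + 4) + 5)*exp(-2*x^2)

Solve f'(x) = 0:
  f'(x) = (-20*x^2 - 16*x + 5)·exp(-2*x^2) and exp(-2*x^2) > 0 for every x, so f'(x) = 0 ⇔ -20*x^2 - 16*x + 5 = 0.
  20*x^2 + 16*x - 5 = 0 has no rational roots; quadratic formula: x = (-16 ± √656)/40.
  ⇒ x = -sqrt(41)/10 - 2/5 ≈ -1.0403, -2/5 + sqrt(41)/10 ≈ 0.2403

f''(x) = 4*(4*x^2*(5*x + 4) - 15*x - 4)*exp(-2*x^2)
Second-derivative test at each critical point:
  f''(-1.0403) = 2.9405 > 0 → local minimum
  f''(0.2403) = -22.8187 < 0 → local maximum

Critical points: x = -sqrt(41)/10 - 2/5 ≈ -1.0403 (local minimum); x = -2/5 + sqrt(41)/10 ≈ 0.2403 (local maximum)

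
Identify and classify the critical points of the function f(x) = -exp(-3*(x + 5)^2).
f'(x) = 6*(x + 5)*exp(-3*(x + 5)^2)

Solve f'(x) = 0:
  f'(x) = (6*x + 30)·exp(-3*(x + 5)^2) and exp(-3*(x + 5)^2) > 0 for every x, so f'(x) = 0 ⇔ 6*x + 30 = 0.
  Factor: 6*x + 30 = 6*(x + 5) = 0.
  ⇒ x = -5

f''(x) = 6*(1 - 6*(x + 5)^2)*exp(-3*(x + 5)^2)
Second-derivative test at each critical point:
  f''(-5) = 6 > 0 → local minimum

Critical points: x = -5 (local minimum)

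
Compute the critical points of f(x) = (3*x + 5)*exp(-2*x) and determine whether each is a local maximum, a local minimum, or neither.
f'(x) = (-6*x - 7)*exp(-2*x)

Solve f'(x) = 0:
  f'(x) = (-6*x - 7)·exp(-2*x) and exp(-2*x) > 0 for every x, so f'(x) = 0 ⇔ -6*x - 7 = 0.
  -6*x - 7 = 0.
  ⇒ x = -7/6

f''(x) = 4*(3*x + 2)*exp(-2*x)
Second-derivative test at each critical point:
  f''(-7/6) = -61.8736 < 0 → local maximum

Critical points: x = -7/6 (local maximum)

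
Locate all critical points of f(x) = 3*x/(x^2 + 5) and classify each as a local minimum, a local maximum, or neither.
f'(x) = 3*(5 - x^2)/(x^4 + 10*x^2 + 25)

Solve f'(x) = 0:
  f'(x) = -3*(x^2 - 5)/(x^2 + 5)^2; the denominator is positive wherever f is defined, so f'(x) = 0 ⇔ 15 - 3*x^2 = 0.
  Factor: 15 - 3*x^2 = -3*(x^2 - 5); x^2 - 5 = 0 has no rational roots; quadratic formula: x = (0 ± √20)/2.
  ⇒ x = -sqrt(5) ≈ -2.2361, sqrt(5) ≈ 2.2361

f''(x) = 6*x*(x^2 - 15)/(x^2 + 5)^3
Second-derivative test at each critical point:
  f''(-2.2361) = 0.1342 > 0 → local minimum
  f''(2.2361) = -0.1342 < 0 → local maximum

Critical points: x = -sqrt(5) ≈ -2.2361 (local minimum); x = sqrt(5) ≈ 2.2361 (local maximum)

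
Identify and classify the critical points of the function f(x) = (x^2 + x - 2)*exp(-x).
f'(x) = (-x^2 + x + 3)*exp(-x)

Solve f'(x) = 0:
  f'(x) = (-x^2 + x + 3)·exp(-x) and exp(-x) > 0 for every x, so f'(x) = 0 ⇔ -x^2 + x + 3 = 0.
  x^2 - x - 3 = 0 has no rational roots; quadratic formula: x = (1 ± √13)/2.
  ⇒ x = 1/2 - sqrt(13)/2 ≈ -1.3028, 1/2 + sqrt(13)/2 ≈ 2.3028

f''(x) = (x^2 - 3*x - 2)*exp(-x)
Second-derivative test at each critical point:
  f''(-1.3028) = 13.2666 > 0 → local minimum
  f''(2.3028) = -0.3605 < 0 → local maximum

Critical points: x = 1/2 - sqrt(13)/2 ≈ -1.3028 (local minimum); x = 1/2 + sqrt(13)/2 ≈ 2.3028 (local maximum)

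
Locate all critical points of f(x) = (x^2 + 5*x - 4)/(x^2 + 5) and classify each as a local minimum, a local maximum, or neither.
f'(x) = (-5*x^2 + 18*x + 25)/(x^4 + 10*x^2 + 25)

Solve f'(x) = 0:
  f'(x) = -(5*x^2 - 18*x - 25)/(x^2 + 5)^2; the denominator is positive wherever f is defined, so f'(x) = 0 ⇔ -5*x^2 + 18*x + 25 = 0.
  5*x^2 - 18*x - 25 = 0 has no rational roots; quadratic formula: x = (18 ± √824)/10.
  ⇒ x = 9/5 - sqrt(206)/5 ≈ -1.0705, 9/5 + sqrt(206)/5 ≈ 4.6705

f''(x) = 2*(5*x^3 - 27*x^2 - 75*x + 45)/(x^6 + 15*x^4 + 75*x^2 + 125)
Second-derivative test at each critical point:
  f''(-1.0705) = 0.7599 > 0 → local minimum
  f''(4.6705) = -0.0399 < 0 → local maximum

Critical points: x = 9/5 - sqrt(206)/5 ≈ -1.0705 (local minimum); x = 9/5 + sqrt(206)/5 ≈ 4.6705 (local maximum)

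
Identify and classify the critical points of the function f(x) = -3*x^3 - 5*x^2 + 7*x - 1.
f'(x) = -9*x^2 - 10*x + 7

Solve f'(x) = 0:
  9*x^2 + 10*x - 7 = 0 has no rational roots; quadratic formula: x = (-10 ± √352)/18.
  ⇒ x = -2*sqrt(22)/9 - 5/9 ≈ -1.5979, -5/9 + 2*sqrt(22)/9 ≈ 0.4868

f''(x) = -18*x - 10
Second-derivative test at each critical point:
  f''(-1.5979) = 18.7617 > 0 → local minimum
  f''(0.4868) = -18.7617 < 0 → local maximum

Critical points: x = -2*sqrt(22)/9 - 5/9 ≈ -1.5979 (local minimum); x = -5/9 + 2*sqrt(22)/9 ≈ 0.4868 (local maximum)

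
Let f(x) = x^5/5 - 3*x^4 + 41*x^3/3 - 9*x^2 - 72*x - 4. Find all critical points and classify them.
f'(x) = x^4 - 12*x^3 + 41*x^2 - 18*x - 72

Solve f'(x) = 0:
  Factor: x^4 - 12*x^3 + 41*x^2 - 18*x - 72 = (x - 6)*(x - 4)*(x - 3)*(x + 1) = 0.
  ⇒ x = -1, 3, 4, 6

f''(x) = 4*x^3 - 36*x^2 + 82*x - 18
Second-derivative test at each critical point:
  f''(-1) = -140 < 0 → local maximum
  f''(3) = 12 > 0 → local minimum
  f''(4) = -10 < 0 → local maximum
  f''(6) = 42 > 0 → local minimum

Critical points: x = -1 (local maximum); x = 3 (local minimum); x = 4 (local maximum); x = 6 (local minimum)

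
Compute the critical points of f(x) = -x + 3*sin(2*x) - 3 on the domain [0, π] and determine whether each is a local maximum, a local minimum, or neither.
f'(x) = 6*cos(2*x) - 1

Solve f'(x) = 0 on [0, π]:
  f'(x) = 0 ⇔ cos(2*x) = 1/6, i.e. 2*x = ±arccos(1/6) + 2nπ; keep the solutions lying in [0, π].
  ⇒ x = acos(1/6)/2 ≈ 0.7017, pi - acos(1/6)/2 ≈ 2.4399

f''(x) = -12*sin(2*x)
Second-derivative test at each critical point:
  f''(0.7017) = -11.8322 < 0 → local maximum
  f''(2.4399) = 11.8322 > 0 → local minimum

Critical points: x = acos(1/6)/2 ≈ 0.7017 (local maximum); x = pi - acos(1/6)/2 ≈ 2.4399 (local minimum)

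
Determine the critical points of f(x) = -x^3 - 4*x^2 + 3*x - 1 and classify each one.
f'(x) = -3*x^2 - 8*x + 3

Solve f'(x) = 0:
  Factor: -3*x^2 - 8*x + 3 = -(x + 3)*(3*x - 1) = 0.
  ⇒ x = -3, 1/3

f''(x) = -6*x - 8
Second-derivative test at each critical point:
  f''(-3) = 10 > 0 → local minimum
  f''(1/3) = -10 < 0 → local maximum

Critical points: x = -3 (local minimum); x = 1/3 (local maximum)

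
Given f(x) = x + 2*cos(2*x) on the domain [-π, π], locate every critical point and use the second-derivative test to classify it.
f'(x) = 1 - 4*sin(2*x)

Solve f'(x) = 0 on [-π, π]:
  f'(x) = 0 ⇔ sin(2*x) = 1/4, i.e. 2*x = arcsin(1/4) + 2nπ or 2*x = π − arcsin(1/4) + 2nπ; keep the solutions lying in [-π, π].
  ⇒ x = -pi + asin(1/4)/2 ≈ -3.0153, -pi/2 - asin(1/4)/2 ≈ -1.6971, asin(1/4)/2 ≈ 0.1263, -asin(1/4)/2 + pi/2 ≈ 1.4445

f''(x) = -8*cos(2*x)
Second-derivative test at each critical point:
  f''(-3.0153) = -7.7460 < 0 → local maximum
  f''(-1.6971) = 7.7460 > 0 → local minimum
  f''(0.1263) = -7.7460 < 0 → local maximum
  f''(1.4445) = 7.7460 > 0 → local minimum

Critical points: x = -pi + asin(1/4)/2 ≈ -3.0153 (local maximum); x = -pi/2 - asin(1/4)/2 ≈ -1.6971 (local minimum); x = asin(1/4)/2 ≈ 0.1263 (local maximum); x = -asin(1/4)/2 + pi/2 ≈ 1.4445 (local minimum)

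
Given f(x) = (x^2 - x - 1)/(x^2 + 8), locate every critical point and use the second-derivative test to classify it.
f'(x) = (x^2 + 18*x - 8)/(x^4 + 16*x^2 + 64)

Solve f'(x) = 0:
  f'(x) = (x^2 + 18*x - 8)/(x^2 + 8)^2; the denominator is positive wherever f is defined, so f'(x) = 0 ⇔ x^2 + 18*x - 8 = 0.
  x^2 + 18*x - 8 = 0 has no rational roots; quadratic formula: x = (-18 ± √356)/2.
  ⇒ x = -sqrt(89) - 9 ≈ -18.4340, -9 + sqrt(89) ≈ 0.4340

f''(x) = 2*(-x^3 - 27*x^2 + 24*x + 72)/(x^6 + 24*x^4 + 192*x^2 + 512)
Second-derivative test at each critical point:
  f''(-18.4340) = -1.560e-04 < 0 → local maximum
  f''(0.4340) = 0.2814 > 0 → local minimum

Critical points: x = -sqrt(89) - 9 ≈ -18.4340 (local maximum); x = -9 + sqrt(89) ≈ 0.4340 (local minimum)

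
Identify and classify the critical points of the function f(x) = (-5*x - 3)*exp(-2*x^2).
f'(x) = (4*x*(5*x + 3) - 5)*exp(-2*x^2)

Solve f'(x) = 0:
  f'(x) = (20*x^2 + 12*x - 5)·exp(-2*x^2) and exp(-2*x^2) > 0 for every x, so f'(x) = 0 ⇔ 20*x^2 + 12*x - 5 = 0.
  20*x^2 + 12*x - 5 = 0 has no rational roots; quadratic formula: x = (-12 ± √544)/40.
  ⇒ x = -sqrt(34)/10 - 3/10 ≈ -0.8831, -3/10 + sqrt(34)/10 ≈ 0.2831

f''(x) = 4*(-20*x^3 - 12*x^2 + 15*x + 3)*exp(-2*x^2)
Second-derivative test at each critical point:
  f''(-0.8831) = -4.9026 < 0 → local maximum
  f''(0.2831) = 19.8696 > 0 → local minimum

Critical points: x = -sqrt(34)/10 - 3/10 ≈ -0.8831 (local maximum); x = -3/10 + sqrt(34)/10 ≈ 0.2831 (local minimum)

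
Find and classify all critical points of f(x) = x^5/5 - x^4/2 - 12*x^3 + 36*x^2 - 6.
f'(x) = x*(x^3 - 2*x^2 - 36*x + 72)

Solve f'(x) = 0:
  Factor: x^4 - 2*x^3 - 36*x^2 + 72*x = x*(x - 6)*(x - 2)*(x + 6) = 0.
  ⇒ x = -6, 0, 2, 6

f''(x) = 4*x^3 - 6*x^2 - 72*x + 72
Second-derivative test at each critical point:
  f''(-6) = -576 < 0 → local maximum
  f''(0) = 72 > 0 → local minimum
  f''(2) = -64 < 0 → local maximum
  f''(6) = 288 > 0 → local minimum

Critical points: x = -6 (local maximum); x = 0 (local minimum); x = 2 (local maximum); x = 6 (local minimum)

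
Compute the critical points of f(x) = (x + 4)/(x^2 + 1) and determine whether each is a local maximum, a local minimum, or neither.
f'(x) = (x^2 - 2*x*(x + 4) + 1)/(x^2 + 1)^2

Solve f'(x) = 0:
  f'(x) = -(x^2 + 8*x - 1)/(x^2 + 1)^2; the denominator is positive wherever f is defined, so f'(x) = 0 ⇔ -x^2 - 8*x + 1 = 0.
  x^2 + 8*x - 1 = 0 has no rational roots; quadratic formula: x = (-8 ± √68)/2.
  ⇒ x = -sqrt(17) - 4 ≈ -8.1231, -4 + sqrt(17) ≈ 0.1231

f''(x) = 2*(4*x^2*(x + 4) - (3*x + 4)*(x^2 + 1))/(x^2 + 1)^3
Second-derivative test at each critical point:
  f''(-8.1231) = 0.0018 > 0 → local minimum
  f''(0.1231) = -8.0018 < 0 → local maximum

Critical points: x = -sqrt(17) - 4 ≈ -8.1231 (local minimum); x = -4 + sqrt(17) ≈ 0.1231 (local maximum)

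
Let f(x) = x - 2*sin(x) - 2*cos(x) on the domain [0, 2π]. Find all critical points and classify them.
f'(x) = -2*sqrt(2)*cos(x + pi/4) + 1

Solve f'(x) = 0 on [0, 2π]:
  f'(x) = 0 ⇔ 2*sin(x) - 2*cos(x) = -1. Write the left side as R·cos(x + φ) with R = √((-2)² + (-2)²) = 2*sqrt(2), cos φ = -sqrt(2)/2, sin φ = -sqrt(2)/2; then cos(x + φ) = -sqrt(2)/4. Solve for x and keep the solutions lying in [0, 2π].
  ⇒ x = atan((-1 + sqrt(7))/(1 + sqrt(7))) ≈ 0.4240, atan((-sqrt(7) - 1)/(1 - sqrt(7))) + pi ≈ 4.2884

f''(x) = 2*sqrt(2)*sin(x + pi/4)
Second-derivative test at each critical point:
  f''(0.4240) = 2.6458 > 0 → local minimum
  f''(4.2884) = -2.6458 < 0 → local maximum

Critical points: x = atan((-1 + sqrt(7))/(1 + sqrt(7))) ≈ 0.4240 (local minimum); x = atan((-sqrt(7) - 1)/(1 - sqrt(7))) + pi ≈ 4.2884 (local maximum)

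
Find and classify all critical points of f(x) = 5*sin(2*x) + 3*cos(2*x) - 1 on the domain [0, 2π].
f'(x) = -6*sin(2*x) + 10*cos(2*x)

Solve f'(x) = 0 on [0, 2π]:
  f'(x) = 0 ⇔ 5*cos(2*x) = 3*sin(2*x) ⇔ tan(2*x) = 5/3, i.e. 2*x = arctan(5/3) + nπ; keep the solutions lying in [0, 2π].
  ⇒ x = atan(5/3)/2 ≈ 0.5152, atan(5/3)/2 + pi/2 ≈ 2.0860, atan(5/3)/2 + pi ≈ 3.6568, atan(5/3)/2 + 3*pi/2 ≈ 5.2276

f''(x) = -20*sin(2*x) - 12*cos(2*x)
Second-derivative test at each critical point:
  f''(0.5152) = -23.3238 < 0 → local maximum
  f''(2.0860) = 23.3238 > 0 → local minimum
  f''(3.6568) = -23.3238 < 0 → local maximum
  f''(5.2276) = 23.3238 > 0 → local minimum

Critical points: x = atan(5/3)/2 ≈ 0.5152 (local maximum); x = atan(5/3)/2 + pi/2 ≈ 2.0860 (local minimum); x = atan(5/3)/2 + pi ≈ 3.6568 (local maximum); x = atan(5/3)/2 + 3*pi/2 ≈ 5.2276 (local minimum)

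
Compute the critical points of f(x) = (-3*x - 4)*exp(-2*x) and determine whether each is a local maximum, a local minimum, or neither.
f'(x) = (6*x + 5)*exp(-2*x)

Solve f'(x) = 0:
  f'(x) = (6*x + 5)·exp(-2*x) and exp(-2*x) > 0 for every x, so f'(x) = 0 ⇔ 6*x + 5 = 0.
  6*x + 5 = 0.
  ⇒ x = -5/6

f''(x) = 4*(-3*x - 1)*exp(-2*x)
Second-derivative test at each critical point:
  f''(-5/6) = 31.7669 > 0 → local minimum

Critical points: x = -5/6 (local minimum)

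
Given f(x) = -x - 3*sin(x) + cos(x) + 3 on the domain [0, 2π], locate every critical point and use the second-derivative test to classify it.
f'(x) = -sin(x) - 3*cos(x) - 1

Solve f'(x) = 0 on [0, 2π]:
  f'(x) = 0 ⇔ -sin(x) - 3*cos(x) = 1. Write the left side as R·cos(x + φ) with R = √((-3)² + 1²) = sqrt(10), cos φ = -3*sqrt(10)/10, sin φ = sqrt(10)/10; then cos(x + φ) = sqrt(10)/10. Solve for x and keep the solutions lying in [0, 2π].
  ⇒ x = pi - atan(4/3) ≈ 2.2143, 3*pi/2 ≈ 4.7124

f''(x) = 3*sin(x) - cos(x)
Second-derivative test at each critical point:
  f''(2.2143) = 3 > 0 → local minimum
  f''(4.7124) = -3 < 0 → local maximum

Critical points: x = pi - atan(4/3) ≈ 2.2143 (local minimum); x = 3*pi/2 ≈ 4.7124 (local maximum)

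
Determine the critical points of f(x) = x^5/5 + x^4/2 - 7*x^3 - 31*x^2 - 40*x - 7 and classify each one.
f'(x) = x^4 + 2*x^3 - 21*x^2 - 62*x - 40

Solve f'(x) = 0:
  Factor: x^4 + 2*x^3 - 21*x^2 - 62*x - 40 = (x - 5)*(x + 1)*(x + 2)*(x + 4) = 0.
  ⇒ x = -4, -2, -1, 5

f''(x) = 4*x^3 + 6*x^2 - 42*x - 62
Second-derivative test at each critical point:
  f''(-4) = -54 < 0 → local maximum
  f''(-2) = 14 > 0 → local minimum
  f''(-1) = -18 < 0 → local maximum
  f''(5) = 378 > 0 → local minimum

Critical points: x = -4 (local maximum); x = -2 (local minimum); x = -1 (local maximum); x = 5 (local minimum)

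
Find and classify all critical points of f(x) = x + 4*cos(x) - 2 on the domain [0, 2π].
f'(x) = 1 - 4*sin(x)

Solve f'(x) = 0 on [0, 2π]:
  f'(x) = 0 ⇔ sin(x) = 1/4, i.e. x = arcsin(1/4) + 2nπ or x = π − arcsin(1/4) + 2nπ; keep the solutions lying in [0, 2π].
  ⇒ x = asin(1/4) ≈ 0.2527, pi - asin(1/4) ≈ 2.8889

f''(x) = -4*cos(x)
Second-derivative test at each critical point:
  f''(0.2527) = -3.8730 < 0 → local maximum
  f''(2.8889) = 3.8730 > 0 → local minimum

Critical points: x = asin(1/4) ≈ 0.2527 (local maximum); x = pi - asin(1/4) ≈ 2.8889 (local minimum)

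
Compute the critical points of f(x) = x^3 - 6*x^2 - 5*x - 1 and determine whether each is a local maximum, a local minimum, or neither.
f'(x) = 3*x^2 - 12*x - 5

Solve f'(x) = 0:
  3*x^2 - 12*x - 5 = 0 has no rational roots; quadratic formula: x = (12 ± √204)/6.
  ⇒ x = 2 - sqrt(51)/3 ≈ -0.3805, 2 + sqrt(51)/3 ≈ 4.3805

f''(x) = 6*x - 12
Second-derivative test at each critical point:
  f''(-0.3805) = -14.2829 < 0 → local maximum
  f''(4.3805) = 14.2829 > 0 → local minimum

Critical points: x = 2 - sqrt(51)/3 ≈ -0.3805 (local maximum); x = 2 + sqrt(51)/3 ≈ 4.3805 (local minimum)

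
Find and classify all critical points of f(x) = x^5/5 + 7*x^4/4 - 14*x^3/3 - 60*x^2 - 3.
f'(x) = x*(x^3 + 7*x^2 - 14*x - 120)

Solve f'(x) = 0:
  Factor: x^4 + 7*x^3 - 14*x^2 - 120*x = x*(x - 4)*(x + 5)*(x + 6) = 0.
  ⇒ x = -6, -5, 0, 4

f''(x) = 4*x^3 + 21*x^2 - 28*x - 120
Second-derivative test at each critical point:
  f''(-6) = -60 < 0 → local maximum
  f''(-5) = 45 > 0 → local minimum
  f''(0) = -120 < 0 → local maximum
  f''(4) = 360 > 0 → local minimum

Critical points: x = -6 (local maximum); x = -5 (local minimum); x = 0 (local maximum); x = 4 (local minimum)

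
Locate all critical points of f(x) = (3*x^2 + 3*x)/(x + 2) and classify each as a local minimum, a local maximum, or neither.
f'(x) = 3*(x^2 + 4*x + 2)/(x^2 + 4*x + 4)

Solve f'(x) = 0:
  f'(x) = 3*(x^2 + 4*x + 2)/(x + 2)^2; the denominator is positive wherever f is defined, so f'(x) = 0 ⇔ 3*x^2 + 12*x + 6 = 0.
  Factor: 3*x^2 + 12*x + 6 = 3*(x^2 + 4*x + 2); x^2 + 4*x + 2 = 0 has no rational roots; quadratic formula: x = (-4 ± √8)/2.
  ⇒ x = -2 - sqrt(2) ≈ -3.4142, -2 + sqrt(2) ≈ -0.5858

f''(x) = 12/(x^3 + 6*x^2 + 12*x + 8)
Second-derivative test at each critical point:
  f''(-3.4142) = -4.2426 < 0 → local maximum
  f''(-0.5858) = 4.2426 > 0 → local minimum

Critical points: x = -2 - sqrt(2) ≈ -3.4142 (local maximum); x = -2 + sqrt(2) ≈ -0.5858 (local minimum)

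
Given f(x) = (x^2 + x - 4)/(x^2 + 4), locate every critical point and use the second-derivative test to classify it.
f'(x) = (-x^2 + 16*x + 4)/(x^4 + 8*x^2 + 16)

Solve f'(x) = 0:
  f'(x) = -(x^2 - 16*x - 4)/(x^2 + 4)^2; the denominator is positive wherever f is defined, so f'(x) = 0 ⇔ -x^2 + 16*x + 4 = 0.
  x^2 - 16*x - 4 = 0 has no rational roots; quadratic formula: x = (16 ± √272)/2.
  ⇒ x = 8 - 2*sqrt(17) ≈ -0.2462, 8 + 2*sqrt(17) ≈ 16.2462

f''(x) = 2*(x^3 - 24*x^2 - 12*x + 32)/(x^6 + 12*x^4 + 48*x^2 + 64)
Second-derivative test at each critical point:
  f''(-0.2462) = 1.0002 > 0 → local minimum
  f''(16.2462) = -2.297e-04 < 0 → local maximum

Critical points: x = 8 - 2*sqrt(17) ≈ -0.2462 (local minimum); x = 8 + 2*sqrt(17) ≈ 16.2462 (local maximum)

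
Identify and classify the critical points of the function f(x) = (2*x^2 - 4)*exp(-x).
f'(x) = 2*(-x^2 + 2*x + 2)*exp(-x)

Solve f'(x) = 0:
  f'(x) = (-2*x^2 + 4*x + 4)·exp(-x) and exp(-x) > 0 for every x, so f'(x) = 0 ⇔ -2*x^2 + 4*x + 4 = 0.
  Factor: -2*x^2 + 4*x + 4 = -2*(x^2 - 2*x - 2); x^2 - 2*x - 2 = 0 has no rational roots; quadratic formula: x = (2 ± √12)/2.
  ⇒ x = 1 - sqrt(3) ≈ -0.7321, 1 + sqrt(3) ≈ 2.7321

f''(x) = 2*x*(x - 4)*exp(-x)
Second-derivative test at each critical point:
  f''(-0.7321) = 14.4061 > 0 → local minimum
  f''(2.7321) = -0.4509 < 0 → local maximum

Critical points: x = 1 - sqrt(3) ≈ -0.7321 (local minimum); x = 1 + sqrt(3) ≈ 2.7321 (local maximum)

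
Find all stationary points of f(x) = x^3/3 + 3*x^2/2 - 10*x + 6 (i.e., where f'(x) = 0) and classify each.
f'(x) = x^2 + 3*x - 10

Solve f'(x) = 0:
  Factor: x^2 + 3*x - 10 = (x - 2)*(x + 5) = 0.
  ⇒ x = -5, 2

f''(x) = 2*x + 3
Second-derivative test at each critical point:
  f''(-5) = -7 < 0 → local maximum
  f''(2) = 7 > 0 → local minimum

Critical points: x = -5 (local maximum); x = 2 (local minimum)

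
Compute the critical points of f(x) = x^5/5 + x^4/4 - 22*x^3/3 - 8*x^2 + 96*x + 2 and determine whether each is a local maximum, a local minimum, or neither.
f'(x) = x^4 + x^3 - 22*x^2 - 16*x + 96

Solve f'(x) = 0:
  Factor: x^4 + x^3 - 22*x^2 - 16*x + 96 = (x - 4)*(x - 2)*(x + 3)*(x + 4) = 0.
  ⇒ x = -4, -3, 2, 4

f''(x) = 4*x^3 + 3*x^2 - 44*x - 16
Second-derivative test at each critical point:
  f''(-4) = -48 < 0 → local maximum
  f''(-3) = 35 > 0 → local minimum
  f''(2) = -60 < 0 → local maximum
  f''(4) = 112 > 0 → local minimum

Critical points: x = -4 (local maximum); x = -3 (local minimum); x = 2 (local maximum); x = 4 (local minimum)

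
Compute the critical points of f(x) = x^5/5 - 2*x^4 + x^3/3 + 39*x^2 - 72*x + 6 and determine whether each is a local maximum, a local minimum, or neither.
f'(x) = x^4 - 8*x^3 + x^2 + 78*x - 72

Solve f'(x) = 0:
  Factor: x^4 - 8*x^3 + x^2 + 78*x - 72 = (x - 6)*(x - 4)*(x - 1)*(x + 3) = 0.
  ⇒ x = -3, 1, 4, 6

f''(x) = 4*x^3 - 24*x^2 + 2*x + 78
Second-derivative test at each critical point:
  f''(-3) = -252 < 0 → local maximum
  f''(1) = 60 > 0 → local minimum
  f''(4) = -42 < 0 → local maximum
  f''(6) = 90 > 0 → local minimum

Critical points: x = -3 (local maximum); x = 1 (local minimum); x = 4 (local maximum); x = 6 (local minimum)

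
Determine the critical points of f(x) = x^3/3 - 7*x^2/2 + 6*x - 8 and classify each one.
f'(x) = x^2 - 7*x + 6

Solve f'(x) = 0:
  Factor: x^2 - 7*x + 6 = (x - 6)*(x - 1) = 0.
  ⇒ x = 1, 6

f''(x) = 2*x - 7
Second-derivative test at each critical point:
  f''(1) = -5 < 0 → local maximum
  f''(6) = 5 > 0 → local minimum

Critical points: x = 1 (local maximum); x = 6 (local minimum)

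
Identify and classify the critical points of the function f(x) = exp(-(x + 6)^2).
f'(x) = 2*(-x - 6)*exp(-(x + 6)^2)

Solve f'(x) = 0:
  f'(x) = (-2*x - 12)·exp(-(x + 6)^2) and exp(-(x + 6)^2) > 0 for every x, so f'(x) = 0 ⇔ -2*x - 12 = 0.
  Factor: -2*x - 12 = -2*(x + 6) = 0.
  ⇒ x = -6

f''(x) = 2*(2*(x + 6)^2 - 1)*exp(-(x + 6)^2)
Second-derivative test at each critical point:
  f''(-6) = -2 < 0 → local maximum

Critical points: x = -6 (local maximum)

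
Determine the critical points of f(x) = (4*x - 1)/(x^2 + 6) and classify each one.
f'(x) = 2*(-2*x^2 + x + 12)/(x^4 + 12*x^2 + 36)

Solve f'(x) = 0:
  f'(x) = -2*(2*x^2 - x - 12)/(x^2 + 6)^2; the denominator is positive wherever f is defined, so f'(x) = 0 ⇔ -4*x^2 + 2*x + 24 = 0.
  Factor: -4*x^2 + 2*x + 24 = -2*(2*x^2 - x - 12); 2*x^2 - x - 12 = 0 has no rational roots; quadratic formula: x = (1 ± √97)/4.
  ⇒ x = 1/4 - sqrt(97)/4 ≈ -2.2122, 1/4 + sqrt(97)/4 ≈ 2.7122

f''(x) = 2*(4*x^2*(4*x - 1) + (1 - 12*x)*(x^2 + 6))/(x^2 + 6)^3
Second-derivative test at each critical point:
  f''(-2.2122) = 0.1660 > 0 → local minimum
  f''(2.7122) = -0.1104 < 0 → local maximum

Critical points: x = 1/4 - sqrt(97)/4 ≈ -2.2122 (local minimum); x = 1/4 + sqrt(97)/4 ≈ 2.7122 (local maximum)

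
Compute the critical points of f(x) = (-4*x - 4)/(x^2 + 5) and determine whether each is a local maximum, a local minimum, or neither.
f'(x) = 4*(-x^2 + 2*x*(x + 1) - 5)/(x^2 + 5)^2

Solve f'(x) = 0:
  f'(x) = 4*(x^2 + 2*x - 5)/(x^2 + 5)^2; the denominator is positive wherever f is defined, so f'(x) = 0 ⇔ 4*x^2 + 8*x - 20 = 0.
  Factor: 4*x^2 + 8*x - 20 = 4*(x^2 + 2*x - 5); x^2 + 2*x - 5 = 0 has no rational roots; quadratic formula: x = (-2 ± √24)/2.
  ⇒ x = -sqrt(6) - 1 ≈ -3.4495, -1 + sqrt(6) ≈ 1.4495

f''(x) = 8*(-4*x^2*(x + 1) + (3*x + 1)*(x^2 + 5))/(x^2 + 5)^3
Second-derivative test at each critical point:
  f''(-3.4495) = -0.0686 < 0 → local maximum
  f''(1.4495) = 0.3886 > 0 → local minimum

Critical points: x = -sqrt(6) - 1 ≈ -3.4495 (local maximum); x = -1 + sqrt(6) ≈ 1.4495 (local minimum)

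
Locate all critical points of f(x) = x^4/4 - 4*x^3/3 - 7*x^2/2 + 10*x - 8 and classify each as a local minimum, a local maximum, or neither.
f'(x) = x^3 - 4*x^2 - 7*x + 10

Solve f'(x) = 0:
  Factor: x^3 - 4*x^2 - 7*x + 10 = (x - 5)*(x - 1)*(x + 2) = 0.
  ⇒ x = -2, 1, 5

f''(x) = 3*x^2 - 8*x - 7
Second-derivative test at each critical point:
  f''(-2) = 21 > 0 → local minimum
  f''(1) = -12 < 0 → local maximum
  f''(5) = 28 > 0 → local minimum

Critical points: x = -2 (local minimum); x = 1 (local maximum); x = 5 (local minimum)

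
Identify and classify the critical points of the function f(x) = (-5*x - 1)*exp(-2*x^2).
f'(x) = (4*x*(5*x + 1) - 5)*exp(-2*x^2)

Solve f'(x) = 0:
  f'(x) = (20*x^2 + 4*x - 5)·exp(-2*x^2) and exp(-2*x^2) > 0 for every x, so f'(x) = 0 ⇔ 20*x^2 + 4*x - 5 = 0.
  20*x^2 + 4*x - 5 = 0 has no rational roots; quadratic formula: x = (-4 ± √416)/40.
  ⇒ x = -sqrt(26)/10 - 1/10 ≈ -0.6099, -1/10 + sqrt(26)/10 ≈ 0.4099

f''(x) = 4*(-20*x^3 - 4*x^2 + 15*x + 1)*exp(-2*x^2)
Second-derivative test at each critical point:
  f''(-0.6099) = -9.6928 < 0 → local maximum
  f''(0.4099) = 14.5749 > 0 → local minimum

Critical points: x = -sqrt(26)/10 - 1/10 ≈ -0.6099 (local maximum); x = -1/10 + sqrt(26)/10 ≈ 0.4099 (local minimum)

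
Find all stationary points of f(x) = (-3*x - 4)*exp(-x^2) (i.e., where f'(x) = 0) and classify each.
f'(x) = (2*x*(3*x + 4) - 3)*exp(-x^2)

Solve f'(x) = 0:
  f'(x) = (6*x^2 + 8*x - 3)·exp(-x^2) and exp(-x^2) > 0 for every x, so f'(x) = 0 ⇔ 6*x^2 + 8*x - 3 = 0.
  6*x^2 + 8*x - 3 = 0 has no rational roots; quadratic formula: x = (-8 ± √136)/12.
  ⇒ x = -sqrt(34)/6 - 2/3 ≈ -1.6385, -2/3 + sqrt(34)/6 ≈ 0.3052

f''(x) = 2*(-6*x^3 - 8*x^2 + 9*x + 4)*exp(-x^2)
Second-derivative test at each critical point:
  f''(-1.6385) = -0.7959 < 0 → local maximum
  f''(0.3052) = 10.6250 > 0 → local minimum

Critical points: x = -sqrt(34)/6 - 2/3 ≈ -1.6385 (local maximum); x = -2/3 + sqrt(34)/6 ≈ 0.3052 (local minimum)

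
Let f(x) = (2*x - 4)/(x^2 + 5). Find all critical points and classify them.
f'(x) = 2*(x^2 - 2*x*(x - 2) + 5)/(x^2 + 5)^2

Solve f'(x) = 0:
  f'(x) = -2*(x - 5)*(x + 1)/(x^2 + 5)^2; the denominator is positive wherever f is defined, so f'(x) = 0 ⇔ -2*x^2 + 8*x + 10 = 0.
  Factor: -2*x^2 + 8*x + 10 = -2*(x - 5)*(x + 1) = 0.
  ⇒ x = -1, 5

f''(x) = 4*(4*x^2*(x - 2) + (2 - 3*x)*(x^2 + 5))/(x^2 + 5)^3
Second-derivative test at each critical point:
  f''(-1) = 1/3 > 0 → local minimum
  f''(5) = -1/75 < 0 → local maximum

Critical points: x = -1 (local minimum); x = 5 (local maximum)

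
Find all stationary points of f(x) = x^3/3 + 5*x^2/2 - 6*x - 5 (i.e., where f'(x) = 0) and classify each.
f'(x) = x^2 + 5*x - 6

Solve f'(x) = 0:
  Factor: x^2 + 5*x - 6 = (x - 1)*(x + 6) = 0.
  ⇒ x = -6, 1

f''(x) = 2*x + 5
Second-derivative test at each critical point:
  f''(-6) = -7 < 0 → local maximum
  f''(1) = 7 > 0 → local minimum

Critical points: x = -6 (local maximum); x = 1 (local minimum)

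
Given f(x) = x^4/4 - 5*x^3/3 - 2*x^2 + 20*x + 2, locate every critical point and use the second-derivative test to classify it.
f'(x) = x^3 - 5*x^2 - 4*x + 20

Solve f'(x) = 0:
  Factor: x^3 - 5*x^2 - 4*x + 20 = (x - 5)*(x - 2)*(x + 2) = 0.
  ⇒ x = -2, 2, 5

f''(x) = 3*x^2 - 10*x - 4
Second-derivative test at each critical point:
  f''(-2) = 28 > 0 → local minimum
  f''(2) = -12 < 0 → local maximum
  f''(5) = 21 > 0 → local minimum

Critical points: x = -2 (local minimum); x = 2 (local maximum); x = 5 (local minimum)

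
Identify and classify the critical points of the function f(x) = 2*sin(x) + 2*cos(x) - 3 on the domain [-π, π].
f'(x) = 2*sqrt(2)*cos(x + pi/4)

Solve f'(x) = 0 on [-π, π]:
  f'(x) = 0 ⇔ 2*cos(x) = 2*sin(x) ⇔ tan(x) = 1, i.e. x = arctan(1) + nπ; keep the solutions lying in [-π, π].
  ⇒ x = -3*pi/4 ≈ -2.3562, pi/4 ≈ 0.7854

f''(x) = -2*sqrt(2)*sin(x + pi/4)
Second-derivative test at each critical point:
  f''(-2.3562) = 2.8284 > 0 → local minimum
  f''(0.7854) = -2.8284 < 0 → local maximum

Critical points: x = -3*pi/4 ≈ -2.3562 (local minimum); x = pi/4 ≈ 0.7854 (local maximum)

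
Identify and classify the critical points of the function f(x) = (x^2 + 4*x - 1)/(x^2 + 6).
f'(x) = 2*(-2*x^2 + 7*x + 12)/(x^4 + 12*x^2 + 36)

Solve f'(x) = 0:
  f'(x) = -2*(2*x^2 - 7*x - 12)/(x^2 + 6)^2; the denominator is positive wherever f is defined, so f'(x) = 0 ⇔ -4*x^2 + 14*x + 24 = 0.
  Factor: -4*x^2 + 14*x + 24 = -2*(2*x^2 - 7*x - 12); 2*x^2 - 7*x - 12 = 0 has no rational roots; quadratic formula: x = (7 ± √145)/4.
  ⇒ x = 7/4 - sqrt(145)/4 ≈ -1.2604, 7/4 + sqrt(145)/4 ≈ 4.7604

f''(x) = 2*(4*x^3 - 21*x^2 - 72*x + 42)/(x^6 + 18*x^4 + 108*x^2 + 216)
Second-derivative test at each critical point:
  f''(-1.2604) = 0.4182 > 0 → local minimum
  f''(4.7604) = -0.0293 < 0 → local maximum

Critical points: x = 7/4 - sqrt(145)/4 ≈ -1.2604 (local minimum); x = 7/4 + sqrt(145)/4 ≈ 4.7604 (local maximum)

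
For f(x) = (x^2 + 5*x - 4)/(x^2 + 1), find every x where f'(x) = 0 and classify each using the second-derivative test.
f'(x) = 5*(-x^2 + 2*x + 1)/(x^4 + 2*x^2 + 1)

Solve f'(x) = 0:
  f'(x) = -5*(x^2 - 2*x - 1)/(x^2 + 1)^2; the denominator is positive wherever f is defined, so f'(x) = 0 ⇔ -5*x^2 + 10*x + 5 = 0.
  Factor: -5*x^2 + 10*x + 5 = -5*(x^2 - 2*x - 1); x^2 - 2*x - 1 = 0 has no rational roots; quadratic formula: x = (2 ± √8)/2.
  ⇒ x = 1 - sqrt(2) ≈ -0.4142, 1 + sqrt(2) ≈ 2.4142

f''(x) = 10*(x^3 - 3*x^2 - 3*x + 1)/(x^6 + 3*x^4 + 3*x^2 + 1)
Second-derivative test at each critical point:
  f''(-0.4142) = 10.3033 > 0 → local minimum
  f''(2.4142) = -0.3033 < 0 → local maximum

Critical points: x = 1 - sqrt(2) ≈ -0.4142 (local minimum); x = 1 + sqrt(2) ≈ 2.4142 (local maximum)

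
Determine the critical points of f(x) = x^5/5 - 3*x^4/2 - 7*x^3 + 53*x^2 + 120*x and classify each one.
f'(x) = x^4 - 6*x^3 - 21*x^2 + 106*x + 120

Solve f'(x) = 0:
  Factor: x^4 - 6*x^3 - 21*x^2 + 106*x + 120 = (x - 6)*(x - 5)*(x + 1)*(x + 4) = 0.
  ⇒ x = -4, -1, 5, 6

f''(x) = 4*x^3 - 18*x^2 - 42*x + 106
Second-derivative test at each critical point:
  f''(-4) = -270 < 0 → local maximum
  f''(-1) = 126 > 0 → local minimum
  f''(5) = -54 < 0 → local maximum
  f''(6) = 70 > 0 → local minimum

Critical points: x = -4 (local maximum); x = -1 (local minimum); x = 5 (local maximum); x = 6 (local minimum)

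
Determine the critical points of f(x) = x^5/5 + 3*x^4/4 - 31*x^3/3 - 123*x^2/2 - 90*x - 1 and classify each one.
f'(x) = x^4 + 3*x^3 - 31*x^2 - 123*x - 90

Solve f'(x) = 0:
  Factor: x^4 + 3*x^3 - 31*x^2 - 123*x - 90 = (x - 6)*(x + 1)*(x + 3)*(x + 5) = 0.
  ⇒ x = -5, -3, -1, 6

f''(x) = 4*x^3 + 9*x^2 - 62*x - 123
Second-derivative test at each critical point:
  f''(-5) = -88 < 0 → local maximum
  f''(-3) = 36 > 0 → local minimum
  f''(-1) = -56 < 0 → local maximum
  f''(6) = 693 > 0 → local minimum

Critical points: x = -5 (local maximum); x = -3 (local minimum); x = -1 (local maximum); x = 6 (local minimum)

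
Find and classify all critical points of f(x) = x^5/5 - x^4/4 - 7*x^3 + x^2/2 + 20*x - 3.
f'(x) = x^4 - x^3 - 21*x^2 + x + 20

Solve f'(x) = 0:
  Factor: x^4 - x^3 - 21*x^2 + x + 20 = (x - 5)*(x - 1)*(x + 1)*(x + 4) = 0.
  ⇒ x = -4, -1, 1, 5

f''(x) = 4*x^3 - 3*x^2 - 42*x + 1
Second-derivative test at each critical point:
  f''(-4) = -135 < 0 → local maximum
  f''(-1) = 36 > 0 → local minimum
  f''(1) = -40 < 0 → local maximum
  f''(5) = 216 > 0 → local minimum

Critical points: x = -4 (local maximum); x = -1 (local minimum); x = 1 (local maximum); x = 5 (local minimum)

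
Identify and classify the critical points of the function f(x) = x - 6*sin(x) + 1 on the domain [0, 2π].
f'(x) = 1 - 6*cos(x)

Solve f'(x) = 0 on [0, 2π]:
  f'(x) = 0 ⇔ cos(x) = 1/6, i.e. x = ±arccos(1/6) + 2nπ; keep the solutions lying in [0, 2π].
  ⇒ x = acos(1/6) ≈ 1.4033, -acos(1/6) + 2*pi ≈ 4.8798

f''(x) = 6*sin(x)
Second-derivative test at each critical point:
  f''(1.4033) = 5.9161 > 0 → local minimum
  f''(4.8798) = -5.9161 < 0 → local maximum

Critical points: x = acos(1/6) ≈ 1.4033 (local minimum); x = -acos(1/6) + 2*pi ≈ 4.8798 (local maximum)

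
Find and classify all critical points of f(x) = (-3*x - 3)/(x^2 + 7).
f'(x) = 3*(-x^2 + 2*x*(x + 1) - 7)/(x^2 + 7)^2

Solve f'(x) = 0:
  f'(x) = 3*(x^2 + 2*x - 7)/(x^2 + 7)^2; the denominator is positive wherever f is defined, so f'(x) = 0 ⇔ 3*x^2 + 6*x - 21 = 0.
  Factor: 3*x^2 + 6*x - 21 = 3*(x^2 + 2*x - 7); x^2 + 2*x - 7 = 0 has no rational roots; quadratic formula: x = (-2 ± √32)/2.
  ⇒ x = -2*sqrt(2) - 1 ≈ -3.8284, -1 + 2*sqrt(2) ≈ 1.8284

f''(x) = 6*(-4*x^2*(x + 1) + (3*x + 1)*(x^2 + 7))/(x^2 + 7)^3
Second-derivative test at each critical point:
  f''(-3.8284) = -0.0362 < 0 → local maximum
  f''(1.8284) = 0.1586 > 0 → local minimum

Critical points: x = -2*sqrt(2) - 1 ≈ -3.8284 (local maximum); x = -1 + 2*sqrt(2) ≈ 1.8284 (local minimum)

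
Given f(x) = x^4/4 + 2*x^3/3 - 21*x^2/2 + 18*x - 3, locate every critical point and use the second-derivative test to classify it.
f'(x) = x^3 + 2*x^2 - 21*x + 18

Solve f'(x) = 0:
  Factor: x^3 + 2*x^2 - 21*x + 18 = (x - 3)*(x - 1)*(x + 6) = 0.
  ⇒ x = -6, 1, 3

f''(x) = 3*x^2 + 4*x - 21
Second-derivative test at each critical point:
  f''(-6) = 63 > 0 → local minimum
  f''(1) = -14 < 0 → local maximum
  f''(3) = 18 > 0 → local minimum

Critical points: x = -6 (local minimum); x = 1 (local maximum); x = 3 (local minimum)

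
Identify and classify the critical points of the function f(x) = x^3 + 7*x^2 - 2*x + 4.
f'(x) = 3*x^2 + 14*x - 2

Solve f'(x) = 0:
  3*x^2 + 14*x - 2 = 0 has no rational roots; quadratic formula: x = (-14 ± √220)/6.
  ⇒ x = -sqrt(55)/3 - 7/3 ≈ -4.8054, -7/3 + sqrt(55)/3 ≈ 0.1387

f''(x) = 6*x + 14
Second-derivative test at each critical point:
  f''(-4.8054) = -14.8324 < 0 → local maximum
  f''(0.1387) = 14.8324 > 0 → local minimum

Critical points: x = -sqrt(55)/3 - 7/3 ≈ -4.8054 (local maximum); x = -7/3 + sqrt(55)/3 ≈ 0.1387 (local minimum)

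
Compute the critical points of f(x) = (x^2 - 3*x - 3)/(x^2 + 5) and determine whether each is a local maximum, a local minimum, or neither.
f'(x) = (3*x^2 + 16*x - 15)/(x^4 + 10*x^2 + 25)

Solve f'(x) = 0:
  f'(x) = (3*x^2 + 16*x - 15)/(x^2 + 5)^2; the denominator is positive wherever f is defined, so f'(x) = 0 ⇔ 3*x^2 + 16*x - 15 = 0.
  3*x^2 + 16*x - 15 = 0 has no rational roots; quadratic formula: x = (-16 ± √436)/6.
  ⇒ x = -sqrt(109)/3 - 8/3 ≈ -6.1468, -8/3 + sqrt(109)/3 ≈ 0.8134

f''(x) = 2*(-3*x^3 - 24*x^2 + 45*x + 40)/(x^6 + 15*x^4 + 75*x^2 + 125)
Second-derivative test at each critical point:
  f''(-6.1468) = -0.0114 < 0 → local maximum
  f''(0.8134) = 0.6514 > 0 → local minimum

Critical points: x = -sqrt(109)/3 - 8/3 ≈ -6.1468 (local maximum); x = -8/3 + sqrt(109)/3 ≈ 0.8134 (local minimum)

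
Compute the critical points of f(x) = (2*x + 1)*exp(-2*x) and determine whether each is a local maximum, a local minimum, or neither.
f'(x) = -4*x*exp(-2*x)

Solve f'(x) = 0:
  f'(x) = (-4*x)·exp(-2*x) and exp(-2*x) > 0 for every x, so f'(x) = 0 ⇔ -4*x = 0.
  -4*x = 0.
  ⇒ x = 0

f''(x) = 4*(2*x - 1)*exp(-2*x)
Second-derivative test at each critical point:
  f''(0) = -4 < 0 → local maximum

Critical points: x = 0 (local maximum)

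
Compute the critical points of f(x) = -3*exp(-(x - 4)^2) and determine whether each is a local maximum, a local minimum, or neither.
f'(x) = 6*(x - 4)*exp(-(x - 4)^2)

Solve f'(x) = 0:
  f'(x) = (6*x - 24)·exp(-(x - 4)^2) and exp(-(x - 4)^2) > 0 for every x, so f'(x) = 0 ⇔ 6*x - 24 = 0.
  Factor: 6*x - 24 = 6*(x - 4) = 0.
  ⇒ x = 4

f''(x) = 6*(1 - 2*(x - 4)^2)*exp(-(x - 4)^2)
Second-derivative test at each critical point:
  f''(4) = 6 > 0 → local minimum

Critical points: x = 4 (local minimum)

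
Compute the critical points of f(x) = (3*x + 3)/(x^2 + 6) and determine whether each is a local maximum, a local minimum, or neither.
f'(x) = 3*(x^2 - 2*x*(x + 1) + 6)/(x^2 + 6)^2

Solve f'(x) = 0:
  f'(x) = -3*(x^2 + 2*x - 6)/(x^2 + 6)^2; the denominator is positive wherever f is defined, so f'(x) = 0 ⇔ -3*x^2 - 6*x + 18 = 0.
  Factor: -3*x^2 - 6*x + 18 = -3*(x^2 + 2*x - 6); x^2 + 2*x - 6 = 0 has no rational roots; quadratic formula: x = (-2 ± √28)/2.
  ⇒ x = -sqrt(7) - 1 ≈ -3.6458, -1 + sqrt(7) ≈ 1.6458

f''(x) = 6*(4*x^2*(x + 1) - (3*x + 1)*(x^2 + 6))/(x^2 + 6)^3
Second-derivative test at each critical point:
  f''(-3.6458) = 0.0427 > 0 → local minimum
  f''(1.6458) = -0.2093 < 0 → local maximum

Critical points: x = -sqrt(7) - 1 ≈ -3.6458 (local minimum); x = -1 + sqrt(7) ≈ 1.6458 (local maximum)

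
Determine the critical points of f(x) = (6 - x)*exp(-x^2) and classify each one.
f'(x) = (2*x*(x - 6) - 1)*exp(-x^2)

Solve f'(x) = 0:
  f'(x) = (2*x^2 - 12*x - 1)·exp(-x^2) and exp(-x^2) > 0 for every x, so f'(x) = 0 ⇔ 2*x^2 - 12*x - 1 = 0.
  2*x^2 - 12*x - 1 = 0 has no rational roots; quadratic formula: x = (12 ± √152)/4.
  ⇒ x = 3 - sqrt(38)/2 ≈ -0.0822, 3 + sqrt(38)/2 ≈ 6.0822

f''(x) = 2*(2*x^2*(6 - x) + 3*x - 6)*exp(-x^2)
Second-derivative test at each critical point:
  f''(-0.0822) = -12.2458 < 0 → local maximum
  f''(6.0822) = 1.059e-15 > 0 → local minimum

Critical points: x = 3 - sqrt(38)/2 ≈ -0.0822 (local maximum); x = 3 + sqrt(38)/2 ≈ 6.0822 (local minimum)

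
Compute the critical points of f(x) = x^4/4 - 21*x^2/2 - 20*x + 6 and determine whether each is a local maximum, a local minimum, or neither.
f'(x) = x^3 - 21*x - 20

Solve f'(x) = 0:
  Factor: x^3 - 21*x - 20 = (x - 5)*(x + 1)*(x + 4) = 0.
  ⇒ x = -4, -1, 5

f''(x) = 3*x^2 - 21
Second-derivative test at each critical point:
  f''(-4) = 27 > 0 → local minimum
  f''(-1) = -18 < 0 → local maximum
  f''(5) = 54 > 0 → local minimum

Critical points: x = -4 (local minimum); x = -1 (local maximum); x = 5 (local minimum)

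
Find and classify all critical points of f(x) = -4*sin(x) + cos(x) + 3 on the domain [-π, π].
f'(x) = -sin(x) - 4*cos(x)

Solve f'(x) = 0 on [-π, π]:
  f'(x) = 0 ⇔ -4*cos(x) = sin(x) ⇔ tan(x) = -4, i.e. x = arctan(-4) + nπ; keep the solutions lying in [-π, π].
  ⇒ x = -atan(4) ≈ -1.3258, pi - atan(4) ≈ 1.8158

f''(x) = 4*sin(x) - cos(x)
Second-derivative test at each critical point:
  f''(-1.3258) = -4.1231 < 0 → local maximum
  f''(1.8158) = 4.1231 > 0 → local minimum

Critical points: x = -atan(4) ≈ -1.3258 (local maximum); x = pi - atan(4) ≈ 1.8158 (local minimum)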